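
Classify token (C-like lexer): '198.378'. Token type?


Pattern: digits with a decimal point
Type: FLOAT_LITERAL


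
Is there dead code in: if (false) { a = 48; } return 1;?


condition is constant false, so the whole block is unreachable
Dead: 'if (false) { a = 48; }'


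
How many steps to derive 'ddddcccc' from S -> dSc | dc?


Derivation: S => dSc => ddScc => dddSccc => ddddcccc
Steps: 4


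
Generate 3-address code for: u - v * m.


Break into single-operator statements:
t1 = v * m
t2 = u - t1


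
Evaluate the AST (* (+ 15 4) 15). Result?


Evaluate inner: (+ 15 4) = 19
Evaluate root: (* 19 15) = 285
Result: 285


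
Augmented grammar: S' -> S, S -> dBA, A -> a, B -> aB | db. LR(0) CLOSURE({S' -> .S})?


Start: S' -> .S
For each item with dot before a nonterminal B, add B -> .γ for every B-production
Closure: [S' -> .S, S -> .dBA]


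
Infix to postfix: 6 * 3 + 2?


Left to right (same or higher precedence on left)
Postfix: 6 3 * 2 +


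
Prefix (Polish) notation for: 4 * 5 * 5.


left-to-right (same/higher precedence on left): tree is (* (* 4 5) 5)
Prefix: * * 4 5 5


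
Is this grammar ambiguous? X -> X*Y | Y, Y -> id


precedence layered via separate nonterminal Y: deterministic
Unambiguous


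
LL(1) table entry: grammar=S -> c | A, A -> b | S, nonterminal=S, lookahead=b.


For [S, b]: 'b' ∈ FIRST(A)
Entry: S -> A


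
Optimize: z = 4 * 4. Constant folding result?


4 * 4 = 16 at compile time
Optimized: z = 16


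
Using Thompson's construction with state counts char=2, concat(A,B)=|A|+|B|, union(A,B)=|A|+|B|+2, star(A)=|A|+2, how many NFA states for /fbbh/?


Syntax tree has 4 char leaf(s), 0 union(s), 0 star(s)
chars contribute 4×2 = 8; each union adds +2; each star adds +2
Total: 8 + 0 + 0 = 8 states


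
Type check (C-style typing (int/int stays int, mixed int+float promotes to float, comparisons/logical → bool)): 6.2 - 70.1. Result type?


Operand types: float - float
Rule: mixed int/float promotes to float; int/int stays int
Result type: float


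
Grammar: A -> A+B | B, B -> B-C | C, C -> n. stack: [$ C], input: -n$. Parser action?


'C' (not preceded by B-) is the handle for B -> C
Action: reduce (B -> C)


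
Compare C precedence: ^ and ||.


'^' is bitwise XOR (level 4); '||' is logical OR (level 1)
Higher level binds tighter
'^' has higher precedence than '||'


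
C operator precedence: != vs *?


'*' is multiplicative (level 10); '!=' is equality (level 6)
Higher level binds tighter
'*' has higher precedence than '!='


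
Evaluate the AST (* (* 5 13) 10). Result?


Evaluate inner: (* 5 13) = 65
Evaluate root: (* 65 10) = 650
Result: 650


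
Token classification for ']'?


Pattern: delimiter/punctuation
Type: PUNCTUATION


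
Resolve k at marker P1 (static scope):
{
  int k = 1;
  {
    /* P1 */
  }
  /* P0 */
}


P1's block does not declare k; resolves to the enclosing declaration at depth 0
k = 1


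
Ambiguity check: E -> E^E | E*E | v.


'v^v*v' has two parse trees (no precedence encoded between ^ and *)
Ambiguous


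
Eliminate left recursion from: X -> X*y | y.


Left-recursive alternatives: X*y; non-recursive: y
Introduce X': X -> yX', X' -> *yX' | ε


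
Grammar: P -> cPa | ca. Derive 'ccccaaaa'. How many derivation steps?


Derivation: P => cPa => ccPaa => cccPaaa => ccccaaaa
Steps: 4


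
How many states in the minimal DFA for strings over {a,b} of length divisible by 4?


Track length mod 4: states 0..3, accept at 0
Minimal DFA: 4 states


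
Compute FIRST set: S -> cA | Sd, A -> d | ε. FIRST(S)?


Per alternative of S: FIRST(cA) = {c}; FIRST(Sd) = {c}
FIRST(S) = {c}


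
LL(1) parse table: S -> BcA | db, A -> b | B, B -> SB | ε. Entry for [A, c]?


For [A, c]: 'c' ∈ FIRST(B)
Entry: A -> B


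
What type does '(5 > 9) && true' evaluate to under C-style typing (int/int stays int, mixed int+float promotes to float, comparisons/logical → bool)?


Operand types: bool && bool
Rule: logical operators take bool operands and yield bool
Result type: bool


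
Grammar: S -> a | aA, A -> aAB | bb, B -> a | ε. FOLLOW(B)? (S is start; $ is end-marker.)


$ ∈ FOLLOW(S). For each A -> αBβ: add FIRST(β)\{ε} to FOLLOW(B); if β nullable, add FOLLOW(A).
FOLLOW(B) = {$, a}


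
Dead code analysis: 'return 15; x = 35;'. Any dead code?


statement follows a return and is unreachable
Dead: 'x = 35'


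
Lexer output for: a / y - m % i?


Scan left to right, longest-match per lexeme
Tokens: ID(a), OP(/), ID(y), OP(-), ID(m), OP(%), ID(i)


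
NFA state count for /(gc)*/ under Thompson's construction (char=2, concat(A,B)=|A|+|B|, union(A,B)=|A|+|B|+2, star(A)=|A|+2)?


Syntax tree has 2 char leaf(s), 0 union(s), 1 star(s)
chars contribute 2×2 = 4; each union adds +2; each star adds +2
Total: 4 + 0 + 2 = 6 states


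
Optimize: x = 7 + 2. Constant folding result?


7 + 2 = 9 at compile time
Optimized: x = 9


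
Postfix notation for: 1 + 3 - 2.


Left to right (same or higher precedence on left)
Postfix: 1 3 + 2 -


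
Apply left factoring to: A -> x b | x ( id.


Common prefix: 'x'
Factored: A -> x A', A' -> b | ( id


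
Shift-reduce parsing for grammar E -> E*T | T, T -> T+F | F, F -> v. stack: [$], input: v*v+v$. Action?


no handle on stack; shift 'v'
Action: shift


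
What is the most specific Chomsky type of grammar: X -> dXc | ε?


Single nonterminal LHS, but d^n c^n is not regular
Classification: Type 2 (Context-Free)


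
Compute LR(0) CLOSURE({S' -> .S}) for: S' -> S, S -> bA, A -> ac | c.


Start: S' -> .S
For each item with dot before a nonterminal B, add B -> .γ for every B-production
Closure: [S' -> .S, S -> .bA]


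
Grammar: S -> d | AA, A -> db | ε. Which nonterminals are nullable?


A nonterminal is nullable iff some alternative derives ε (directly, or every symbol in it is nullable)
Nullable: {A, S}


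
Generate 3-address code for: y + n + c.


Break into single-operator statements:
t1 = y + n
t2 = t1 + c


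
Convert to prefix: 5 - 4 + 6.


left-to-right (same/higher precedence on left): tree is (+ (- 5 4) 6)
Prefix: + - 5 4 6


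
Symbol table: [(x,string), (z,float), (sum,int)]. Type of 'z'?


Lookup 'z' → type float


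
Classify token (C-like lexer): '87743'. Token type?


Pattern: digits only
Type: INTEGER_LITERAL


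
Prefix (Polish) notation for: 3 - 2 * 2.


'*' binds tighter: tree is (- 3 (* 2 2))
Prefix: - 3 * 2 2


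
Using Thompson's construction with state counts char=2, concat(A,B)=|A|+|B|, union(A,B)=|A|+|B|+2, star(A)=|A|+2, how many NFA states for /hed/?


Syntax tree has 3 char leaf(s), 0 union(s), 0 star(s)
chars contribute 3×2 = 6; each union adds +2; each star adds +2
Total: 6 + 0 + 0 = 6 states


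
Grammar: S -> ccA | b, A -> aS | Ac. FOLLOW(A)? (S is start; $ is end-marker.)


$ ∈ FOLLOW(S). For each A -> αBβ: add FIRST(β)\{ε} to FOLLOW(B); if β nullable, add FOLLOW(A).
FOLLOW(A) = {$, c}


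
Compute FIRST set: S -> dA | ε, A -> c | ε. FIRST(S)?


Per alternative of S: FIRST(dA) = {d}; FIRST(ε) = {ε}
FIRST(S) = {d, ε}


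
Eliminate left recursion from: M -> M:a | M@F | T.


Left-recursive alternatives: M:a, M@F; non-recursive: T
Introduce M': M -> TM', M' -> :aM' | @FM' | ε


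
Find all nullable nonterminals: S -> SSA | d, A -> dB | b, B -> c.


A nonterminal is nullable iff some alternative derives ε (directly, or every symbol in it is nullable)
Nullable: {}


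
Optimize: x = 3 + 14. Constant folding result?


3 + 14 = 17 at compile time
Optimized: x = 17


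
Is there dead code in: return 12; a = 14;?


statement follows a return and is unreachable
Dead: 'a = 14'


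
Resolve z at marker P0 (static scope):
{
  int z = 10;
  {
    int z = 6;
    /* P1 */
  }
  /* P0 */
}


z declared in the same block as P0
z = 10


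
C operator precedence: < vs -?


'-' is additive (level 9); '<' is relational (level 7)
Higher level binds tighter
'-' has higher precedence than '<'


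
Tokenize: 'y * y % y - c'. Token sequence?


Scan left to right, longest-match per lexeme
Tokens: ID(y), OP(*), ID(y), OP(%), ID(y), OP(-), ID(c)


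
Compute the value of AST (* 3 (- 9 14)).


Evaluate inner: (- 9 14) = -5
Evaluate root: (* 3 -5) = -15
Result: -15


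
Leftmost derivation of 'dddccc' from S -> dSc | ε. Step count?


Derivation: S => dSc => ddScc => dddSccc => dddccc
Steps: 4


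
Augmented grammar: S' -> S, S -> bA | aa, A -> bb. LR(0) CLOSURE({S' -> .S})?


Start: S' -> .S
For each item with dot before a nonterminal B, add B -> .γ for every B-production
Closure: [S' -> .S, S -> .bA, S -> .aa]


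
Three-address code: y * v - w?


Break into single-operator statements:
t1 = y * v
t2 = t1 - w


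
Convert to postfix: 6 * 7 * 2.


Left to right (same or higher precedence on left)
Postfix: 6 7 * 2 *


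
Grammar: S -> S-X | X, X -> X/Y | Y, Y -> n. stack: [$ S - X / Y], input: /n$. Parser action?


handle 'X/Y' on top
Action: reduce (X -> X/Y)


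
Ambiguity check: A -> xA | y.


right-linear, alternatives start with distinct terminals 'x' vs 'y': unique leftmost derivation
Unambiguous


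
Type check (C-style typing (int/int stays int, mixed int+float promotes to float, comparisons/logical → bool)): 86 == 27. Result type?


Operand types: int == int
Rule: comparison yields bool
Result type: bool


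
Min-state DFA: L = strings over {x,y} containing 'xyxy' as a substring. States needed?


KMP-style automaton: 4 progress states + 1 absorbing accept = 5
Minimal DFA: 5 states


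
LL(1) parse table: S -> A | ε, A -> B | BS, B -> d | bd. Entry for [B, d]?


For [B, d]: 'd' ∈ FIRST(d)
Entry: B -> d


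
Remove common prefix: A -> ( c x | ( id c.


Common prefix: '('
Factored: A -> ( A', A' -> c x | id c


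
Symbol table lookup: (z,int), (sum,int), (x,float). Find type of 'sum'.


Lookup 'sum' → type int


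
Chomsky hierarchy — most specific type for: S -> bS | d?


Right-linear: every RHS is a terminal or a terminal followed by one nonterminal
Classification: Type 3 (Regular)


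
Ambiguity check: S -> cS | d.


right-linear, alternatives start with distinct terminals 'c' vs 'd': unique leftmost derivation
Unambiguous


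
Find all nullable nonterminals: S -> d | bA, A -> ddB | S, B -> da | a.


A nonterminal is nullable iff some alternative derives ε (directly, or every symbol in it is nullable)
Nullable: {}


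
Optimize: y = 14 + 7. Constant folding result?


14 + 7 = 21 at compile time
Optimized: y = 21


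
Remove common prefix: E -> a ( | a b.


Common prefix: 'a'
Factored: E -> a E', E' -> ( | b


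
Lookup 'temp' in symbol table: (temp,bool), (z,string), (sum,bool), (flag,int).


Lookup 'temp' → type bool


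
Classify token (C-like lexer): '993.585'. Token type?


Pattern: digits with a decimal point
Type: FLOAT_LITERAL


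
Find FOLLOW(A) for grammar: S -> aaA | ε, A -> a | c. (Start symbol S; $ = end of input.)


$ ∈ FOLLOW(S). For each A -> αBβ: add FIRST(β)\{ε} to FOLLOW(B); if β nullable, add FOLLOW(A).
FOLLOW(A) = {$}


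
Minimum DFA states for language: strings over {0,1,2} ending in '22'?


Track the longest suffix of input matching a prefix of '22': 3 classes (prefixes of length 0..2)
Minimal DFA: 3 states


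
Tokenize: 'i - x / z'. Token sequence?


Scan left to right, longest-match per lexeme
Tokens: ID(i), OP(-), ID(x), OP(/), ID(z)


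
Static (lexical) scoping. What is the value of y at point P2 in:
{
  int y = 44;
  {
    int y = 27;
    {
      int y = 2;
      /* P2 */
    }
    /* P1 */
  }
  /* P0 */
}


y declared in the same block as P2
y = 2


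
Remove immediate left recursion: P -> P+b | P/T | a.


Left-recursive alternatives: P+b, P/T; non-recursive: a
Introduce P': P -> aP', P' -> +bP' | /TP' | ε


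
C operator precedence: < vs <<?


'<<' is shift (level 8); '<' is relational (level 7)
Higher level binds tighter
'<<' has higher precedence than '<'


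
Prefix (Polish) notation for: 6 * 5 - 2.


left-to-right (same/higher precedence on left): tree is (- (* 6 5) 2)
Prefix: - * 6 5 2


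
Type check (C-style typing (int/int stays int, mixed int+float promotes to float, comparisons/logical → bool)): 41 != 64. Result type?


Operand types: int != int
Rule: comparison yields bool
Result type: bool


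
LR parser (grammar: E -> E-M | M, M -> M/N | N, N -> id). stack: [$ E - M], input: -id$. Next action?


handle 'E-M' on top; lookahead ∈ FOLLOW(E) = {-, $}
Action: reduce (E -> E-M)


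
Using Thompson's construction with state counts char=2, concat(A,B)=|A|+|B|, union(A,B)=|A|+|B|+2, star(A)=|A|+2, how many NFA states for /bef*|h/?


Syntax tree has 4 char leaf(s), 1 union(s), 1 star(s)
chars contribute 4×2 = 8; each union adds +2; each star adds +2
Total: 8 + 2 + 2 = 12 states


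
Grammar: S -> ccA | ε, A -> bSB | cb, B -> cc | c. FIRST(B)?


Per alternative of B: FIRST(cc) = {c}; FIRST(c) = {c}
FIRST(B) = {c}


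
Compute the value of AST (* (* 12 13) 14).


Evaluate inner: (* 12 13) = 156
Evaluate root: (* 156 14) = 2184
Result: 2184


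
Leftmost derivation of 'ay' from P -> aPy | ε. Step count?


Derivation: P => aPy => ay
Steps: 2


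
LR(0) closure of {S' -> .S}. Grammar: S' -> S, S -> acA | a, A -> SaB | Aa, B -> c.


Start: S' -> .S
For each item with dot before a nonterminal B, add B -> .γ for every B-production
Closure: [S' -> .S, S -> .acA, S -> .a]


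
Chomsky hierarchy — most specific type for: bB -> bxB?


LHS has context (more than one symbol) and |LHS| ≤ |RHS|
Classification: Type 1 (Context-Sensitive)


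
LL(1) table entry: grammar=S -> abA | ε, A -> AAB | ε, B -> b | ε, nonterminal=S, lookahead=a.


For [S, a]: 'a' ∈ FIRST(abA)
Entry: S -> abA


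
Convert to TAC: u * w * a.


Break into single-operator statements:
t1 = u * w
t2 = t1 * a


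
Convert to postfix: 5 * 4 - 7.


Left to right (same or higher precedence on left)
Postfix: 5 4 * 7 -


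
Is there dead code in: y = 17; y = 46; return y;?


first assignment to y is overwritten before any read
Dead: 'y = 17'


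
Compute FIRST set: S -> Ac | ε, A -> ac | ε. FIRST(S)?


Per alternative of S: FIRST(Ac) = {a, c}; FIRST(ε) = {ε}
FIRST(S) = {a, c, ε}


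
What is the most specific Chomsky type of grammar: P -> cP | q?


Right-linear: every RHS is a terminal or a terminal followed by one nonterminal
Classification: Type 3 (Regular)


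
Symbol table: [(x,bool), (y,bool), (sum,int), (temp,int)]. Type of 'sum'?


Lookup 'sum' → type int


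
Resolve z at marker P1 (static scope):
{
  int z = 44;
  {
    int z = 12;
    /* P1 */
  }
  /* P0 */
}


z declared in the same block as P1
z = 12


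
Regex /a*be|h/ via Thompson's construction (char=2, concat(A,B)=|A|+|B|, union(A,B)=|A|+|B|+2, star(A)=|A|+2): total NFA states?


Syntax tree has 4 char leaf(s), 1 union(s), 1 star(s)
chars contribute 4×2 = 8; each union adds +2; each star adds +2
Total: 8 + 2 + 2 = 12 states


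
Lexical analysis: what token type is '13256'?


Pattern: digits only
Type: INTEGER_LITERAL


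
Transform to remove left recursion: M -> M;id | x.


Left-recursive alternatives: M;id; non-recursive: x
Introduce M': M -> xM', M' -> ;idM' | ε


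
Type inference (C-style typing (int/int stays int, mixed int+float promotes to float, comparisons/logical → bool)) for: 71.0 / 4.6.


Operand types: float / float
Rule: mixed int/float promotes to float; int/int stays int
Result type: float


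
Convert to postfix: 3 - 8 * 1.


* has higher precedence, evaluate 8*1 first
Postfix: 3 8 1 * -


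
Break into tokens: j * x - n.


Scan left to right, longest-match per lexeme
Tokens: ID(j), OP(*), ID(x), OP(-), ID(n)


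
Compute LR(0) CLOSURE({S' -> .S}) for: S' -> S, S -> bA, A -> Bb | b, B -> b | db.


Start: S' -> .S
For each item with dot before a nonterminal B, add B -> .γ for every B-production
Closure: [S' -> .S, S -> .bA]


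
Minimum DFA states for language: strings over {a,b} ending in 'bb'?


Track the longest suffix of input matching a prefix of 'bb': 3 classes (prefixes of length 0..2)
Minimal DFA: 3 states


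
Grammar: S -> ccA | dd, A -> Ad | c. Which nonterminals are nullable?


A nonterminal is nullable iff some alternative derives ε (directly, or every symbol in it is nullable)
Nullable: {}


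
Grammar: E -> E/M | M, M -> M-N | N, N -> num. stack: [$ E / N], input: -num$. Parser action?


'N' (not preceded by M-) is the handle for M -> N
Action: reduce (M -> N)


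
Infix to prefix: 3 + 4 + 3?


left-to-right (same/higher precedence on left): tree is (+ (+ 3 4) 3)
Prefix: + + 3 4 3


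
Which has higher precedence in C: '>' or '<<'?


'<<' is shift (level 8); '>' is relational (level 7)
Higher level binds tighter
'<<' has higher precedence than '>'


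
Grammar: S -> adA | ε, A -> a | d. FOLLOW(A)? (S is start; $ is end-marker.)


$ ∈ FOLLOW(S). For each A -> αBβ: add FIRST(β)\{ε} to FOLLOW(B); if β nullable, add FOLLOW(A).
FOLLOW(A) = {$}


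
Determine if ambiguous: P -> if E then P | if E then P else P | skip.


dangling else: 'if E then if E then skip else skip' parses two ways
Ambiguous


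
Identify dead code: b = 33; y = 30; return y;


b is assigned but never read
Dead: 'b = 33'


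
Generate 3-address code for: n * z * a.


Break into single-operator statements:
t1 = n * z
t2 = t1 * a


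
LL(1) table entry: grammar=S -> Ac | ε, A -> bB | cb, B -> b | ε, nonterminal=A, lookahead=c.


For [A, c]: 'c' ∈ FIRST(cb)
Entry: A -> cb


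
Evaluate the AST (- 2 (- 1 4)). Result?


Evaluate inner: (- 1 4) = -3
Evaluate root: (- 2 -3) = 5
Result: 5


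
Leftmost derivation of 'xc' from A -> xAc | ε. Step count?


Derivation: A => xAc => xc
Steps: 2


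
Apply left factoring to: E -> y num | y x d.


Common prefix: 'y'
Factored: E -> y E', E' -> num | x d


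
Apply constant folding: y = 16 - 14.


16 - 14 = 2 at compile time
Optimized: y = 2


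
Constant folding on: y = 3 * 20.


3 * 20 = 60 at compile time
Optimized: y = 60


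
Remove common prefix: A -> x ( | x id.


Common prefix: 'x'
Factored: A -> x A', A' -> ( | id


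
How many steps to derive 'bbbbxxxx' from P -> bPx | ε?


Derivation: P => bPx => bbPxx => bbbPxxx => bbbbPxxxx => bbbbxxxx
Steps: 5


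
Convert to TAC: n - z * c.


Break into single-operator statements:
t1 = z * c
t2 = n - t1


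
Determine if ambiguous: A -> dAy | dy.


balanced d^n…y^n: each string has a unique parse
Unambiguous


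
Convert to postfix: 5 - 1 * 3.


* has higher precedence, evaluate 1*3 first
Postfix: 5 1 3 * -


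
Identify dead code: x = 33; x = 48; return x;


first assignment to x is overwritten before any read
Dead: 'x = 33'


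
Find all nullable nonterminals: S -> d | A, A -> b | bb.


A nonterminal is nullable iff some alternative derives ε (directly, or every symbol in it is nullable)
Nullable: {}


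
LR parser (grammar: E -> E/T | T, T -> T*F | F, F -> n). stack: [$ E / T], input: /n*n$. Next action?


handle 'E/T' on top; lookahead ∈ FOLLOW(E) = {/, $}
Action: reduce (E -> E/T)


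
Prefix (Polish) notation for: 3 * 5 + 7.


left-to-right (same/higher precedence on left): tree is (+ (* 3 5) 7)
Prefix: + * 3 5 7


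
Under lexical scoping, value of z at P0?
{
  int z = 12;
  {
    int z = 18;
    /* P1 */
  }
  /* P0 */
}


z declared in the same block as P0
z = 12


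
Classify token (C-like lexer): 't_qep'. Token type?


Pattern: letter/underscore followed by alphanumerics, not a keyword
Type: IDENTIFIER


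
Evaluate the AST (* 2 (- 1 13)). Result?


Evaluate inner: (- 1 13) = -12
Evaluate root: (* 2 -12) = -24
Result: -24


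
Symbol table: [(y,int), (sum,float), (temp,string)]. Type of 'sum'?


Lookup 'sum' → type float


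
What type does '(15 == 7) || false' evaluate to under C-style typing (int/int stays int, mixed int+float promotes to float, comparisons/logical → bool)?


Operand types: bool || bool
Rule: logical operators take bool operands and yield bool
Result type: bool


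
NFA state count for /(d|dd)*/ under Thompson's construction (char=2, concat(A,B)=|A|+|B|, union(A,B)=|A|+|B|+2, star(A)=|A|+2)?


Syntax tree has 3 char leaf(s), 1 union(s), 1 star(s)
chars contribute 3×2 = 6; each union adds +2; each star adds +2
Total: 6 + 2 + 2 = 10 states


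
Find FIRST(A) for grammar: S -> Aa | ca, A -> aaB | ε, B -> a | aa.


Per alternative of A: FIRST(aaB) = {a}; FIRST(ε) = {ε}
FIRST(A) = {a, ε}


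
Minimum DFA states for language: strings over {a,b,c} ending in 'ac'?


Track the longest suffix of input matching a prefix of 'ac': 3 classes (prefixes of length 0..2)
Minimal DFA: 3 states


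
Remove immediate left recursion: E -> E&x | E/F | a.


Left-recursive alternatives: E&x, E/F; non-recursive: a
Introduce E': E -> aE', E' -> &xE' | /FE' | ε


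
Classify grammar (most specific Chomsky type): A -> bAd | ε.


Single nonterminal LHS, but b^n d^n is not regular
Classification: Type 2 (Context-Free)


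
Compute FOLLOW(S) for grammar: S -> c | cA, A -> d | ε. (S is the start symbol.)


$ ∈ FOLLOW(S). For each A -> αBβ: add FIRST(β)\{ε} to FOLLOW(B); if β nullable, add FOLLOW(A).
FOLLOW(S) = {$}


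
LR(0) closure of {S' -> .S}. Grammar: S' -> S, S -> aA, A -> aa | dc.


Start: S' -> .S
For each item with dot before a nonterminal B, add B -> .γ for every B-production
Closure: [S' -> .S, S -> .aA]


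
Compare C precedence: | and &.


'&' is bitwise AND (level 5); '|' is bitwise OR (level 3)
Higher level binds tighter
'&' has higher precedence than '|'


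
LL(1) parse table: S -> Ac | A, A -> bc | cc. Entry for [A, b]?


For [A, b]: 'b' ∈ FIRST(bc)
Entry: A -> bc


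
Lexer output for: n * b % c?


Scan left to right, longest-match per lexeme
Tokens: ID(n), OP(*), ID(b), OP(%), ID(c)


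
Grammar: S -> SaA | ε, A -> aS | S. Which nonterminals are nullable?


A nonterminal is nullable iff some alternative derives ε (directly, or every symbol in it is nullable)
Nullable: {A, S}


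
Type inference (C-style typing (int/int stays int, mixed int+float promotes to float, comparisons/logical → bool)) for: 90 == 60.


Operand types: int == int
Rule: comparison yields bool
Result type: bool


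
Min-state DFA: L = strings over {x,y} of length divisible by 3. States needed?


Track length mod 3: states 0..2, accept at 0
Minimal DFA: 3 states


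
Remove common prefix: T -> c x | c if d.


Common prefix: 'c'
Factored: T -> c T', T' -> x | if d


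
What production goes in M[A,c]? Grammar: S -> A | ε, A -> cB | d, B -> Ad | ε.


For [A, c]: 'c' ∈ FIRST(cB)
Entry: A -> cB


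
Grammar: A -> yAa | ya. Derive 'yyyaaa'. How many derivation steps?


Derivation: A => yAa => yyAaa => yyyaaa
Steps: 3


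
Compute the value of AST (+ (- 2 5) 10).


Evaluate inner: (- 2 5) = -3
Evaluate root: (+ -3 10) = 7
Result: 7


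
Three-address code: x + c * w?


Break into single-operator statements:
t1 = c * w
t2 = x + t1


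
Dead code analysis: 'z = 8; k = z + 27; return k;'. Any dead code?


z is read by k's definition; k is returned
No dead code


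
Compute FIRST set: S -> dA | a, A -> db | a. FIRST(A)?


Per alternative of A: FIRST(db) = {d}; FIRST(a) = {a}
FIRST(A) = {a, d}


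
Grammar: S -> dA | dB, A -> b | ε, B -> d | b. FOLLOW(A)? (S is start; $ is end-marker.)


$ ∈ FOLLOW(S). For each A -> αBβ: add FIRST(β)\{ε} to FOLLOW(B); if β nullable, add FOLLOW(A).
FOLLOW(A) = {$}


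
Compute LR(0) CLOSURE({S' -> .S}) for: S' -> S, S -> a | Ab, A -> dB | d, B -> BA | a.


Start: S' -> .S
For each item with dot before a nonterminal B, add B -> .γ for every B-production
Closure: [S' -> .S, S -> .a, S -> .Ab, A -> .dB, A -> .d]


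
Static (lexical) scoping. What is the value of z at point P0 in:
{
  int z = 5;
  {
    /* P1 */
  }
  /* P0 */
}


z declared in the same block as P0
z = 5


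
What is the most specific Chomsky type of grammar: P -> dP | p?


Right-linear: every RHS is a terminal or a terminal followed by one nonterminal
Classification: Type 3 (Regular)


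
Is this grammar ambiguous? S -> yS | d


right-linear, alternatives start with distinct terminals 'y' vs 'd': unique leftmost derivation
Unambiguous


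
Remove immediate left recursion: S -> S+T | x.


Left-recursive alternatives: S+T; non-recursive: x
Introduce S': S -> xS', S' -> +TS' | ε


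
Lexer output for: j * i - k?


Scan left to right, longest-match per lexeme
Tokens: ID(j), OP(*), ID(i), OP(-), ID(k)


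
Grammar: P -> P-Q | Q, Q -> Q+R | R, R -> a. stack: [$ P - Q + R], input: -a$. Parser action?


handle 'Q+R' on top
Action: reduce (Q -> Q+R)


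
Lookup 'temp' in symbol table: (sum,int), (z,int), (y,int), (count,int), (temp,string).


Lookup 'temp' → type string


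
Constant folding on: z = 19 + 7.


19 + 7 = 26 at compile time
Optimized: z = 26


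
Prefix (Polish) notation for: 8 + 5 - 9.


left-to-right (same/higher precedence on left): tree is (- (+ 8 5) 9)
Prefix: - + 8 5 9


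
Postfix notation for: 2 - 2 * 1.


* has higher precedence, evaluate 2*1 first
Postfix: 2 2 1 * -


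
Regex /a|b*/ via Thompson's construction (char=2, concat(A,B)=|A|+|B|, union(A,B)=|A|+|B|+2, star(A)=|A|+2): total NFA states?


Syntax tree has 2 char leaf(s), 1 union(s), 1 star(s)
chars contribute 2×2 = 4; each union adds +2; each star adds +2
Total: 4 + 2 + 2 = 8 states


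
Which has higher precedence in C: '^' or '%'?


'%' is multiplicative (level 10); '^' is bitwise XOR (level 4)
Higher level binds tighter
'%' has higher precedence than '^'


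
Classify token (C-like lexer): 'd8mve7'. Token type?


Pattern: letter/underscore followed by alphanumerics, not a keyword
Type: IDENTIFIER


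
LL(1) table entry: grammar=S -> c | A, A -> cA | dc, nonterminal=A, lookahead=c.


For [A, c]: 'c' ∈ FIRST(cA)
Entry: A -> cA


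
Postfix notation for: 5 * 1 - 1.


Left to right (same or higher precedence on left)
Postfix: 5 1 * 1 -


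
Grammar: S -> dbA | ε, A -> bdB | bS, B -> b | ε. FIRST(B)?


Per alternative of B: FIRST(b) = {b}; FIRST(ε) = {ε}
FIRST(B) = {b, ε}


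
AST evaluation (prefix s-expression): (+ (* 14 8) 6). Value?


Evaluate inner: (* 14 8) = 112
Evaluate root: (+ 112 6) = 118
Result: 118


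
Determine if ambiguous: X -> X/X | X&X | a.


'a/a&a' has two parse trees (no precedence encoded between / and &)
Ambiguous


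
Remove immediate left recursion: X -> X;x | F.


Left-recursive alternatives: X;x; non-recursive: F
Introduce X': X -> FX', X' -> ;xX' | ε


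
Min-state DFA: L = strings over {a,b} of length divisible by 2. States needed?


Track length mod 2: states 0..1, accept at 0
Minimal DFA: 2 states


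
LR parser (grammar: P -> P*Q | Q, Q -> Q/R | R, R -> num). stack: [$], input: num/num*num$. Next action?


no handle on stack; shift 'num'
Action: shift


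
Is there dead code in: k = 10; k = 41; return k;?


first assignment to k is overwritten before any read
Dead: 'k = 10'


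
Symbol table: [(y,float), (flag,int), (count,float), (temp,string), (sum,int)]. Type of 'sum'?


Lookup 'sum' → type int


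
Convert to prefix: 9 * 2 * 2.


left-to-right (same/higher precedence on left): tree is (* (* 9 2) 2)
Prefix: * * 9 2 2


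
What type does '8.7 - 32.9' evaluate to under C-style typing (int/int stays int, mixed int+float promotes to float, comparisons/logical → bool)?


Operand types: float - float
Rule: mixed int/float promotes to float; int/int stays int
Result type: float


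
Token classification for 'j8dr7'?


Pattern: letter/underscore followed by alphanumerics, not a keyword
Type: IDENTIFIER


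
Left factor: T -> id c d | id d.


Common prefix: 'id'
Factored: T -> id T', T' -> c d | d


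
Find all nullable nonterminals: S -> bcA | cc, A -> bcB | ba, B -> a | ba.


A nonterminal is nullable iff some alternative derives ε (directly, or every symbol in it is nullable)
Nullable: {}


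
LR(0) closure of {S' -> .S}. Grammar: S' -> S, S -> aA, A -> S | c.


Start: S' -> .S
For each item with dot before a nonterminal B, add B -> .γ for every B-production
Closure: [S' -> .S, S -> .aA]


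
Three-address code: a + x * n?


Break into single-operator statements:
t1 = x * n
t2 = a + t1


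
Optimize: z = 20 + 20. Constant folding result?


20 + 20 = 40 at compile time
Optimized: z = 40


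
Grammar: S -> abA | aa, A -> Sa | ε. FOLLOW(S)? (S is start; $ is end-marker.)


$ ∈ FOLLOW(S). For each A -> αBβ: add FIRST(β)\{ε} to FOLLOW(B); if β nullable, add FOLLOW(A).
FOLLOW(S) = {$, a}


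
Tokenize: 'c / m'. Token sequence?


Scan left to right, longest-match per lexeme
Tokens: ID(c), OP(/), ID(m)


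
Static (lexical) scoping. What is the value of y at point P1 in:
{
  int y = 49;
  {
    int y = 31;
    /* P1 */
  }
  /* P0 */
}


y declared in the same block as P1
y = 31


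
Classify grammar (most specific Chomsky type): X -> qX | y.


Right-linear: every RHS is a terminal or a terminal followed by one nonterminal
Classification: Type 3 (Regular)


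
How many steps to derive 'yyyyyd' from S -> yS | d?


Derivation: S => yS => yyS => yyyS => yyyyS => yyyyyS => yyyyyd
Steps: 6


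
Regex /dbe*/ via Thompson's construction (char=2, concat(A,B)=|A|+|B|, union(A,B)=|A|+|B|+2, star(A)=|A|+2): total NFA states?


Syntax tree has 3 char leaf(s), 0 union(s), 1 star(s)
chars contribute 3×2 = 6; each union adds +2; each star adds +2
Total: 6 + 0 + 2 = 8 states


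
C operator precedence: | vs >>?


'>>' is shift (level 8); '|' is bitwise OR (level 3)
Higher level binds tighter
'>>' has higher precedence than '|'


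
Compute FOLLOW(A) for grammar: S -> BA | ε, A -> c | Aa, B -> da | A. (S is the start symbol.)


$ ∈ FOLLOW(S). For each A -> αBβ: add FIRST(β)\{ε} to FOLLOW(B); if β nullable, add FOLLOW(A).
FOLLOW(A) = {$, a, c}


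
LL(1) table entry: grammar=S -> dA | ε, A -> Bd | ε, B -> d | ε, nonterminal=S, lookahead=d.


For [S, d]: 'd' ∈ FIRST(dA)
Entry: S -> dA


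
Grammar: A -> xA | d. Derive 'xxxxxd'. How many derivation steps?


Derivation: A => xA => xxA => xxxA => xxxxA => xxxxxA => xxxxxd
Steps: 6


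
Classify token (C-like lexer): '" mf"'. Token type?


Pattern: double-quoted sequence
Type: STRING_LITERAL


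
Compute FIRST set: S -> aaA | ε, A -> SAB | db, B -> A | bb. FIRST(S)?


Per alternative of S: FIRST(aaA) = {a}; FIRST(ε) = {ε}
FIRST(S) = {a, ε}


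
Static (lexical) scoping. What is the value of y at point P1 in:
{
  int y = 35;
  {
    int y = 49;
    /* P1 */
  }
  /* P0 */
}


y declared in the same block as P1
y = 49


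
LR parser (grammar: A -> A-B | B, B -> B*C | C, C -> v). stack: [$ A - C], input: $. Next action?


'C' (not preceded by B*) is the handle for B -> C
Action: reduce (B -> C)


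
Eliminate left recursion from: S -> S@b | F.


Left-recursive alternatives: S@b; non-recursive: F
Introduce S': S -> FS', S' -> @bS' | ε


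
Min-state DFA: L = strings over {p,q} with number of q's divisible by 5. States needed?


Track (count of q) mod 5: states 0..4, accept at 0
Minimal DFA: 5 states


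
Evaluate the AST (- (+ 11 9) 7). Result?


Evaluate inner: (+ 11 9) = 20
Evaluate root: (- 20 7) = 13
Result: 13


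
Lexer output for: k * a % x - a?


Scan left to right, longest-match per lexeme
Tokens: ID(k), OP(*), ID(a), OP(%), ID(x), OP(-), ID(a)


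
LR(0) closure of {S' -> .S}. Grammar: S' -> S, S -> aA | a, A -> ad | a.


Start: S' -> .S
For each item with dot before a nonterminal B, add B -> .γ for every B-production
Closure: [S' -> .S, S -> .aA, S -> .a]


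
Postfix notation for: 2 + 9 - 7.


Left to right (same or higher precedence on left)
Postfix: 2 9 + 7 -


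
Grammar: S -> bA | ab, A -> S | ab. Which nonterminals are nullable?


A nonterminal is nullable iff some alternative derives ε (directly, or every symbol in it is nullable)
Nullable: {}


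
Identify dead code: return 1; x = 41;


statement follows a return and is unreachable
Dead: 'x = 41'


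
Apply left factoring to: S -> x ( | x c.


Common prefix: 'x'
Factored: S -> x S', S' -> ( | c


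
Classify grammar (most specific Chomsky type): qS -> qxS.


LHS has context (more than one symbol) and |LHS| ≤ |RHS|
Classification: Type 1 (Context-Sensitive)


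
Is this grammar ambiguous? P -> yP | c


right-linear, alternatives start with distinct terminals 'y' vs 'c': unique leftmost derivation
Unambiguous


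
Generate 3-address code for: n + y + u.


Break into single-operator statements:
t1 = n + y
t2 = t1 + u


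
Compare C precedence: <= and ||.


'<=' is relational (level 7); '||' is logical OR (level 1)
Higher level binds tighter
'<=' has higher precedence than '||'


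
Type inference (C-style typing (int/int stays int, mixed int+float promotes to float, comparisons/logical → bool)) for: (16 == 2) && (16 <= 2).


Operand types: bool && bool
Rule: logical operators take bool operands and yield bool
Result type: bool


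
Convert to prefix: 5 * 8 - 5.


left-to-right (same/higher precedence on left): tree is (- (* 5 8) 5)
Prefix: - * 5 8 5


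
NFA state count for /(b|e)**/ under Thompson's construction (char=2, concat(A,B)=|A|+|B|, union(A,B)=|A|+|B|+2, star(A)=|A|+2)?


Syntax tree has 2 char leaf(s), 1 union(s), 2 star(s)
chars contribute 2×2 = 4; each union adds +2; each star adds +2
Total: 4 + 2 + 4 = 10 states


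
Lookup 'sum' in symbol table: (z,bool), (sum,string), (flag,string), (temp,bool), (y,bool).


Lookup 'sum' → type string


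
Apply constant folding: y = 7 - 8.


7 - 8 = -1 at compile time
Optimized: y = -1


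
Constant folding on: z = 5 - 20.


5 - 20 = -15 at compile time
Optimized: z = -15


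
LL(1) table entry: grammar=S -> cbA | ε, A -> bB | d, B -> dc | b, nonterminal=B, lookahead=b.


For [B, b]: 'b' ∈ FIRST(b)
Entry: B -> b


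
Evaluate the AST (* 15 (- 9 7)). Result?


Evaluate inner: (- 9 7) = 2
Evaluate root: (* 15 2) = 30
Result: 30


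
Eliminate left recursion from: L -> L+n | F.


Left-recursive alternatives: L+n; non-recursive: F
Introduce L': L -> FL', L' -> +nL' | ε


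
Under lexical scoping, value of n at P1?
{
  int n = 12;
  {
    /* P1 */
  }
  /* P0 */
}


P1's block does not declare n; resolves to the enclosing declaration at depth 0
n = 12


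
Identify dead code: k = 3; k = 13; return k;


first assignment to k is overwritten before any read
Dead: 'k = 3'


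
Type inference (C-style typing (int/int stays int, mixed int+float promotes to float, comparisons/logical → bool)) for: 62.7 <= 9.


Operand types: float <= int
Rule: comparison yields bool
Result type: bool


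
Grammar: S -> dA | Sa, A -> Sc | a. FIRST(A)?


Per alternative of A: FIRST(Sc) = {d}; FIRST(a) = {a}
FIRST(A) = {a, d}


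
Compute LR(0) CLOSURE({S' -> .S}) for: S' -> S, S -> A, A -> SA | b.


Start: S' -> .S
For each item with dot before a nonterminal B, add B -> .γ for every B-production
Closure: [S' -> .S, S -> .A, A -> .SA, A -> .b]


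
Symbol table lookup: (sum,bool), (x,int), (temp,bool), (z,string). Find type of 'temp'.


Lookup 'temp' → type bool


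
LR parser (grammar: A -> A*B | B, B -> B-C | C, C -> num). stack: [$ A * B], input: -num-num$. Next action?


'-' can extend B; shift to build B -> B-C
Action: shift


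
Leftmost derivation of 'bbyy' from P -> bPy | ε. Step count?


Derivation: P => bPy => bbPyy => bbyy
Steps: 3


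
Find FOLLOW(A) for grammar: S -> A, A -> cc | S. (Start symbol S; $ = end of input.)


$ ∈ FOLLOW(S). For each A -> αBβ: add FIRST(β)\{ε} to FOLLOW(B); if β nullable, add FOLLOW(A).
FOLLOW(A) = {$}


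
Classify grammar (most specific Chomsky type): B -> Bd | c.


Left-linear: every RHS is a terminal or one nonterminal followed by a terminal
Classification: Type 3 (Regular)


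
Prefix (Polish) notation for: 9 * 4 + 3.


left-to-right (same/higher precedence on left): tree is (+ (* 9 4) 3)
Prefix: + * 9 4 3


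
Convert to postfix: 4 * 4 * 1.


Left to right (same or higher precedence on left)
Postfix: 4 4 * 1 *


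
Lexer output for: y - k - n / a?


Scan left to right, longest-match per lexeme
Tokens: ID(y), OP(-), ID(k), OP(-), ID(n), OP(/), ID(a)


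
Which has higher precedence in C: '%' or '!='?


'%' is multiplicative (level 10); '!=' is equality (level 6)
Higher level binds tighter
'%' has higher precedence than '!='


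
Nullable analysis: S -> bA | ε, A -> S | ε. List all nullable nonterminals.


A nonterminal is nullable iff some alternative derives ε (directly, or every symbol in it is nullable)
Nullable: {A, S}


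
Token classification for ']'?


Pattern: delimiter/punctuation
Type: PUNCTUATION


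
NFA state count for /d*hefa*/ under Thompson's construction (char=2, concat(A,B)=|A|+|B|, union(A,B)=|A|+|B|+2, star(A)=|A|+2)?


Syntax tree has 5 char leaf(s), 0 union(s), 2 star(s)
chars contribute 5×2 = 10; each union adds +2; each star adds +2
Total: 10 + 0 + 4 = 14 states


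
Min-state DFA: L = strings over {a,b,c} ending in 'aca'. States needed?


Track the longest suffix of input matching a prefix of 'aca': 4 classes (prefixes of length 0..3)
Minimal DFA: 4 states


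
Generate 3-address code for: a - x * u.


Break into single-operator statements:
t1 = x * u
t2 = a - t1


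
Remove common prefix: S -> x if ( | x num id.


Common prefix: 'x'
Factored: S -> x S', S' -> if ( | num id


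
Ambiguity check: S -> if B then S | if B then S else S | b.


dangling else: 'if B then if B then b else b' parses two ways
Ambiguous


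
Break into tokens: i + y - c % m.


Scan left to right, longest-match per lexeme
Tokens: ID(i), OP(+), ID(y), OP(-), ID(c), OP(%), ID(m)


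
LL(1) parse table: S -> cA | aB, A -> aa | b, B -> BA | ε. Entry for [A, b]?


For [A, b]: 'b' ∈ FIRST(b)
Entry: A -> b


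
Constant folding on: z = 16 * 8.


16 * 8 = 128 at compile time
Optimized: z = 128


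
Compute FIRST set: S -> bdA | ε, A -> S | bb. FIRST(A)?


Per alternative of A: FIRST(S) = {b, ε}; FIRST(bb) = {b}
FIRST(A) = {b, ε}


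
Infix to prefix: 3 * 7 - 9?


left-to-right (same/higher precedence on left): tree is (- (* 3 7) 9)
Prefix: - * 3 7 9


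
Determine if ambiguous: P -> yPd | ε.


balanced y^n…d^n: each string has a unique parse
Unambiguous


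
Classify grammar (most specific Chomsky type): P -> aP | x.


Right-linear: every RHS is a terminal or a terminal followed by one nonterminal
Classification: Type 3 (Regular)
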